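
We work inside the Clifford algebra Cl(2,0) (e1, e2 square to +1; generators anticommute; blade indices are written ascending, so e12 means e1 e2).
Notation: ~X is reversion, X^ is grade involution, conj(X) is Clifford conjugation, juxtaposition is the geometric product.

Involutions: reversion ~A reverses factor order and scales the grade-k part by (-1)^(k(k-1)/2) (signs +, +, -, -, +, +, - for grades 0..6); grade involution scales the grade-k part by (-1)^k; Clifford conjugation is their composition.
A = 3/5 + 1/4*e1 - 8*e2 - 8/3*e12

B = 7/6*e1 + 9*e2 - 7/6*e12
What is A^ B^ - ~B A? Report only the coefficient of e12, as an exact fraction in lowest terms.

first term: -5387/72 + 979/30*e1 - 2959/360*e2 + 653/60*e12
second term: -4939/72 + 461/30*e1 + 719/360*e2 - 653/60*e12
Answer: 653/30


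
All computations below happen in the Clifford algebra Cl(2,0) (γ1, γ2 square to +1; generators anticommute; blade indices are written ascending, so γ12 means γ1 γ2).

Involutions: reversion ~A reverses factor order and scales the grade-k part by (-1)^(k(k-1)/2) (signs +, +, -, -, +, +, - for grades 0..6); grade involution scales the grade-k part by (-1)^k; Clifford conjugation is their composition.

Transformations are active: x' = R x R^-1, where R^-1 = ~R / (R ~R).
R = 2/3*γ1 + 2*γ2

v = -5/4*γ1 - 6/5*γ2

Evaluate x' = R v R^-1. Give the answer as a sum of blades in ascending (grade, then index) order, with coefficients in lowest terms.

~R = 2/3*γ1 + 2*γ2, and R ~R = 40/9, so R^-1 = ~R / (40/9).
R v = -97/30 + 17/10*γ12
Answer: 7/25*γ1 - 171/100*γ2


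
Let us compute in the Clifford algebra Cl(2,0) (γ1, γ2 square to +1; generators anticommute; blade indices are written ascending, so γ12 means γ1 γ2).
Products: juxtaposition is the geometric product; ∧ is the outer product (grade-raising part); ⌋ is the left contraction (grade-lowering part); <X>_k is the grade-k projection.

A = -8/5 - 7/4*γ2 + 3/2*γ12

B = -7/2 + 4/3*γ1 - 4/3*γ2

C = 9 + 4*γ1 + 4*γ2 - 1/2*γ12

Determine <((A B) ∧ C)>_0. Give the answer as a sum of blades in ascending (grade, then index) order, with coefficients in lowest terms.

step 1: 119/15 - 62/15*γ1 + 751/120*γ2 - 35/12*γ12
step 2: 357/5 - 82/15*γ1 + 10567/120*γ2 - 4307/60*γ12
step 3: 357/5
Answer: 357/5


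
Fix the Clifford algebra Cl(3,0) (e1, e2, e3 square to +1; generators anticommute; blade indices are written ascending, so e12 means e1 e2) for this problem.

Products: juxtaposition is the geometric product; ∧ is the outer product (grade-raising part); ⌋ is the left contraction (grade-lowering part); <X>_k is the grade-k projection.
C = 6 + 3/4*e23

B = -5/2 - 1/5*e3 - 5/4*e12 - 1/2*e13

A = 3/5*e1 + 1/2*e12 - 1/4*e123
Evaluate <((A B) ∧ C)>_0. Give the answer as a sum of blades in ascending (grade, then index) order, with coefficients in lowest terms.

step 1: 5/8 - 3/2*e1 - 5/8*e2 - 49/80*e3 - 6/5*e12 - 3/25*e13 + 1/4*e23 + 21/40*e123
step 2: 15/4 - 9*e1 - 15/4*e2 - 147/40*e3 - 36/5*e12 - 18/25*e13 + 63/32*e23 + 81/40*e123
step 3: 15/4
Answer: 15/4


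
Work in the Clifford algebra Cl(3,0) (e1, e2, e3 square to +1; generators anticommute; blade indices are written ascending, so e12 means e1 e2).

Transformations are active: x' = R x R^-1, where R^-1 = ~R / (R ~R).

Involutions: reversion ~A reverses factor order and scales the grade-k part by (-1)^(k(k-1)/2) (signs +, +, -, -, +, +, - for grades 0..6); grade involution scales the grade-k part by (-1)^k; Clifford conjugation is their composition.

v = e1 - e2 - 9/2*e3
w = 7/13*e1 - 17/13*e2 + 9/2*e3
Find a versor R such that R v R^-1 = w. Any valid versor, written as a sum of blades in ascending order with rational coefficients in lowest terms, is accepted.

Reasoning: v^2 = w^2 = 89/4 since conjugation preserves the quadratic form; R = v + w = 20/13*e1 - 30/13*e2 is then valid when invertible, keeping its own part and reversing (v - w)/2.
Answer: 20/13*e1 - 30/13*e2


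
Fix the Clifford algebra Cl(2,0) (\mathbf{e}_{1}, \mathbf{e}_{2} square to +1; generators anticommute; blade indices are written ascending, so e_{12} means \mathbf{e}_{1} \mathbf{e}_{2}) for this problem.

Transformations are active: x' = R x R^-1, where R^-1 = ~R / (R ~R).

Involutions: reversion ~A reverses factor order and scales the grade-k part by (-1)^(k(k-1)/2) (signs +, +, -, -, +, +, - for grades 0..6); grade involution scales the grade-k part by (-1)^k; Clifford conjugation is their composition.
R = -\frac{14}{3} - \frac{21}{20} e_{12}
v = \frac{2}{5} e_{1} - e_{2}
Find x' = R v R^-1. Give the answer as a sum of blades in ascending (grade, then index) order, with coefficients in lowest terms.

~R = -\frac{14}{3} + \frac{21}{20} e_{12}, and R ~R = \frac{82369}{3600}, so R^-1 = ~R / (\frac{82369}{3600}).
R v = -\frac{49}{60} e_{1} + \frac{763}{150} e_{2}
Answer: -\frac{562}{8405} e_{1} - \frac{1807}{1681} e_{2}


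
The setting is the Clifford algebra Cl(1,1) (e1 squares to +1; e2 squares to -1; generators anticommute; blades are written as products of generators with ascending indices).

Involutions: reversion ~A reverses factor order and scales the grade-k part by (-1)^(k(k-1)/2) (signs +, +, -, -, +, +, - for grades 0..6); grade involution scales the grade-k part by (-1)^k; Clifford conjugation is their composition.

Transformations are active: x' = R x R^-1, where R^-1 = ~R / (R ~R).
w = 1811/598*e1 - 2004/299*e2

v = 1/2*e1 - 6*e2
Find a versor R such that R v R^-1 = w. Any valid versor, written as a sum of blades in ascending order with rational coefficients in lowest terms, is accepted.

Construction: equal norms (both -143/4) license R = v + w = 1055/299*e1 - 3798/299*e2 — nothing changes along that direction, while (v - w)/2 changes sign, so v maps onto w.
Answer: 1055/299*e1 - 3798/299*e2


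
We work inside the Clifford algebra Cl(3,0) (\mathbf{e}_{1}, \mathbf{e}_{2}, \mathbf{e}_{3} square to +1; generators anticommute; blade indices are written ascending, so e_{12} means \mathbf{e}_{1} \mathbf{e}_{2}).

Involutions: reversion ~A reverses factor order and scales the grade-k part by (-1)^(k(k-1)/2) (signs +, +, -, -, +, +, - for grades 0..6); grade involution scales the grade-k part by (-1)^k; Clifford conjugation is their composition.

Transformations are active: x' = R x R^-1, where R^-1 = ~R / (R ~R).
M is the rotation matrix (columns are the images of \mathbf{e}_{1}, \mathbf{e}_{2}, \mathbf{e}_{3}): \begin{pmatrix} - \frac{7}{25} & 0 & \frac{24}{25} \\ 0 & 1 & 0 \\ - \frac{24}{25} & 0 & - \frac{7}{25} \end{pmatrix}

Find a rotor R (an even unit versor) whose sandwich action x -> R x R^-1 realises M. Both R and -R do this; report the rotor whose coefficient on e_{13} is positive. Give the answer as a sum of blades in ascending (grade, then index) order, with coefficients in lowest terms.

Method: write R = a + b12*e_{12} + b13*e_{13} + b23*e_{23} with a^2 + b12^2 + b13^2 + b23^2 = 1 (so R^-1 = ~R). Expanding the columns R e_j ~R gives tr M = 4a^2 - 1 and, from the antisymmetric part, M21 - M12 = -4a*b12, M13 - M31 = 4a*b13, M32 - M23 = -4a*b23.
Here tr M = \frac{11}{25}, so a^2 = (1 + tr M)/4 = \frac{9}{25} and a = ±\frac{3}{5}. Taking a = \frac{3}{5}: M21 - M12 = 0, M13 - M31 = \frac{48}{25}, M32 - M23 = 0, giving b12 = 0, b13 = \frac{4}{5}, b23 = 0, i.e. R = \frac{3}{5} + \frac{4}{5} e_{13}.
Its e_{13} coefficient is already positive.
Answer: \frac{3}{5} + \frac{4}{5} e_{13}. Recall the cover is two-to-one: with M of trace \frac{11}{25}, both preimages act alike, and the stated e_{13} sign chooses the sheet.


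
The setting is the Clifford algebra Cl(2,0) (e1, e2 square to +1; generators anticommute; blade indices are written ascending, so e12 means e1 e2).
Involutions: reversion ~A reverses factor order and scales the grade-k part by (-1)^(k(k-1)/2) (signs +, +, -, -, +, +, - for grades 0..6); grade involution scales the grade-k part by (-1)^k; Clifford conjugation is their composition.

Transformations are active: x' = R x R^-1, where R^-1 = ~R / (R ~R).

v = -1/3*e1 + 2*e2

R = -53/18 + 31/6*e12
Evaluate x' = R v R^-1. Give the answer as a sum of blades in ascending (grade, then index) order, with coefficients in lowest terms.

~R = -53/18 - 31/6*e12, and R ~R = 5729/162, so R^-1 = ~R / (5729/162).
R v = 611/54*e1 - 25/6*e2
Answer: -26654/17187*e1 - 7483/5729*e2


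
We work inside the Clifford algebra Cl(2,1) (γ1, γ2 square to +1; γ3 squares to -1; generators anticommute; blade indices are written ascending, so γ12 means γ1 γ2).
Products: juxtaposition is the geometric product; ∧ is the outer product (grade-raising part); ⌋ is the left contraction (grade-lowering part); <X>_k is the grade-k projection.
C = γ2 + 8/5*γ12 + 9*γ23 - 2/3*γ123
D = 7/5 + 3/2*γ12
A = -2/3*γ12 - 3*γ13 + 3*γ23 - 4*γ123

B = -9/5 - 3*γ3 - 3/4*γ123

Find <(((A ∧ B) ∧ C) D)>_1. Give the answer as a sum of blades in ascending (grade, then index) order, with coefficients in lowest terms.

step 1: 6/5*γ12 + 27/5*γ13 - 27/5*γ23 + 46/5*γ123
step 2: -27/5*γ123
step 3: 81/10*γ3 - 189/25*γ123
step 4: 81/10*γ3
Answer: 81/10*γ3


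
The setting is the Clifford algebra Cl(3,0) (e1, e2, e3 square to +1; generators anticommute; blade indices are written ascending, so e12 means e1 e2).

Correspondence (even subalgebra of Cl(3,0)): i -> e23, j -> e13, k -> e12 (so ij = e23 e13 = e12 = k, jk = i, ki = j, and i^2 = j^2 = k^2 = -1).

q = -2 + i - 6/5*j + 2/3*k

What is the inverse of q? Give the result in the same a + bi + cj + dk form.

In blades: q = -2 + 2/3*e12 - 6/5*e13 + e23.
With qbar = -2 - 2/3*e12 + 6/5*e13 - e23 (scalar fixed, mapped units negated), q qbar = 1549/225 (the sum of squared coefficients), so q^-1 = qbar / (1549/225) = -450/1549 - 150/1549*e12 + 270/1549*e13 - 225/1549*e23; translating back:
Answer: -450/1549 - 225/1549*i + 270/1549*j - 150/1549*k


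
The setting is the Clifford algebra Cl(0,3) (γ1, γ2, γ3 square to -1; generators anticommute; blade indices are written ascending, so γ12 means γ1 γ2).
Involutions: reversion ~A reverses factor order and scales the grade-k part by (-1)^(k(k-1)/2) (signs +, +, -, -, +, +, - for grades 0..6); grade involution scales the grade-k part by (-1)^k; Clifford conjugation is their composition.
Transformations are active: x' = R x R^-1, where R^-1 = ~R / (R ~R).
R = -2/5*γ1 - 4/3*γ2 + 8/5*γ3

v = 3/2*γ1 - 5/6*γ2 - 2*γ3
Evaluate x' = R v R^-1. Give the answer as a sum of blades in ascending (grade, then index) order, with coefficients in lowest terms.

~R = -2/5*γ1 - 4/3*γ2 + 8/5*γ3, and R ~R = -1012/225, so R^-1 = ~R / (-1012/225).
R v = 121/45 + 7/3*γ12 - 8/5*γ13 + 4*γ23
Answer: -47/46*γ1 + 335/138*γ2 + 2/23*γ3


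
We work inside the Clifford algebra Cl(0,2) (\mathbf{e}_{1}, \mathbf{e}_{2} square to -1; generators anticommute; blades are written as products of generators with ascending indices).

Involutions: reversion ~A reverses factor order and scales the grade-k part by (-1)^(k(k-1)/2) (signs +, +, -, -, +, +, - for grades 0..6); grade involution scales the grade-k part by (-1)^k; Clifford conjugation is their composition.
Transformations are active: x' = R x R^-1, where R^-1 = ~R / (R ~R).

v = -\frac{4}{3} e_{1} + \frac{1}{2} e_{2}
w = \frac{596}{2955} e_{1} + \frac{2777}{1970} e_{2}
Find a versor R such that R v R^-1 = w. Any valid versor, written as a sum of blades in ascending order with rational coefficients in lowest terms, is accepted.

Equal squares first: v^2 = w^2 = -\frac{73}{36}. Then v + w = -\frac{3344}{2955} e_{1} + \frac{1881}{985} e_{2} is a versor taking v to w, provided it is invertible.
Answer: -\frac{3344}{2955} e_{1} + \frac{1881}{985} e_{2}


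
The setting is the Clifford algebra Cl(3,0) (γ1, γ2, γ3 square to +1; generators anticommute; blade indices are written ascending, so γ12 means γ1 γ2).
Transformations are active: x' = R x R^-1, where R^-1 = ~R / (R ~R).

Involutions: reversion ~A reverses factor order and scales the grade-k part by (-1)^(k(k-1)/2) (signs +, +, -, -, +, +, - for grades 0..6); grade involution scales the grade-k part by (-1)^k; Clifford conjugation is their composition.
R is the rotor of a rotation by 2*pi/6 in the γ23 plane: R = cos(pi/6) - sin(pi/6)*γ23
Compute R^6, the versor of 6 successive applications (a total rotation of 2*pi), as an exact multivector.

Half-angle bookkeeping: 6 applications in γ23 add up to rotor phase 6*pi/6 = pi, so R^6 = cos(pi) - sin(pi)*γ23.
cos(pi) = -1 and sin(pi) = 0, so R^6 = -1. The total rotation 2*pi is 1 full turn, so every vector returns to itself, yet the rotor is -1, on the OTHER sheet of the double cover (an odd number of 2*pi turns).
Answer: -1


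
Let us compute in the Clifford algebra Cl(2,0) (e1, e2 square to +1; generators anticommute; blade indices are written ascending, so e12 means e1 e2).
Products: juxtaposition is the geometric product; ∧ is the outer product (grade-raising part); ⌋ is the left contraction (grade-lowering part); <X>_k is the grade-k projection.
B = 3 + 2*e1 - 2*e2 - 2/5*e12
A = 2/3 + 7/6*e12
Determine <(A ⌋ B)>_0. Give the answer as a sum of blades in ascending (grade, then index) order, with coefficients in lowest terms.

step 1: 37/15 + 4/3*e1 - 4/3*e2 - 4/15*e12
step 2: 37/15
Answer: 37/15


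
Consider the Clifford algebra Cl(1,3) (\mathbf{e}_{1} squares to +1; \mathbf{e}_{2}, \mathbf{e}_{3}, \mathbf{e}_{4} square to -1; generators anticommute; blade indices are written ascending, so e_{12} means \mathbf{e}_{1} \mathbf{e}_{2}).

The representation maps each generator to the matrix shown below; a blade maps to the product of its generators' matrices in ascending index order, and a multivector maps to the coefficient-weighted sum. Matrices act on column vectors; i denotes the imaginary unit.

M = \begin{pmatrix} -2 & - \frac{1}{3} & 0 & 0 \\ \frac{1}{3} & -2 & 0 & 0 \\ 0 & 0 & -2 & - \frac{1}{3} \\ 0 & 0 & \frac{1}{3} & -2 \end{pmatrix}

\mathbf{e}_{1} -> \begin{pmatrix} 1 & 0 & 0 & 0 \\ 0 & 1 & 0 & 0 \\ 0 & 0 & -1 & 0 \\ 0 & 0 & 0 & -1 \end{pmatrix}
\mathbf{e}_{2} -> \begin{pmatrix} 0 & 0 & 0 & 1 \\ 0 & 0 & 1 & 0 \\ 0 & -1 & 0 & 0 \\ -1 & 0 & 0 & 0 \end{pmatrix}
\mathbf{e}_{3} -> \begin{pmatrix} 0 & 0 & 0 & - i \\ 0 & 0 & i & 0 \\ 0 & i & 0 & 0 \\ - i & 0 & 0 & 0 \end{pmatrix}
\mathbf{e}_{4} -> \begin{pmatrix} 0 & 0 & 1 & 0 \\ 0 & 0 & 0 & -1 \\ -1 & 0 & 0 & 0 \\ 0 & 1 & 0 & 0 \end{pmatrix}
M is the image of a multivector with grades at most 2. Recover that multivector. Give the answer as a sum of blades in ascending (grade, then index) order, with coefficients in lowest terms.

Method: the blade images are trace-orthogonal — tr(rho(e_A) rho(e_B)^-1) = 4 if A = B and 0 otherwise — and rho(e_A)^-1 = (e_A)^2 * rho(e_A) with (e_A)^2 = +1 or -1, so the coefficient of e_A in the preimage is (e_A)^2 * tr(M rho(e_A))/4.
Nonzero projections over blades of grade <= 2: 1: (1)^2 = +1, tr(M 1) = -8, coefficient -2; e_{24}: (e_{24})^2 = -1, tr(M rho(e_{24})) = \frac{4}{3}, coefficient -\frac{1}{3}. Every other blade of grade <= 2 projects to 0.
Answer: -2 - \frac{1}{3} e_{24}


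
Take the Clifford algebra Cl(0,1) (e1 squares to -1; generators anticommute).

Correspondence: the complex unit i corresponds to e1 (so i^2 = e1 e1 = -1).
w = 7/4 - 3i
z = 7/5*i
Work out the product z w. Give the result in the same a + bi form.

In blades: z = 7/5*e1, w = 7/4 - 3*e1.
Distribute z over w term by term (generator squares from the signature, products reordered to ascending indices): (7/5*e1)*w = 21/5 + 49/20*e1.
Sum: 21/5 + 49/20*e1; translating back through the correspondence:
Answer: 21/5 + 49/20*i


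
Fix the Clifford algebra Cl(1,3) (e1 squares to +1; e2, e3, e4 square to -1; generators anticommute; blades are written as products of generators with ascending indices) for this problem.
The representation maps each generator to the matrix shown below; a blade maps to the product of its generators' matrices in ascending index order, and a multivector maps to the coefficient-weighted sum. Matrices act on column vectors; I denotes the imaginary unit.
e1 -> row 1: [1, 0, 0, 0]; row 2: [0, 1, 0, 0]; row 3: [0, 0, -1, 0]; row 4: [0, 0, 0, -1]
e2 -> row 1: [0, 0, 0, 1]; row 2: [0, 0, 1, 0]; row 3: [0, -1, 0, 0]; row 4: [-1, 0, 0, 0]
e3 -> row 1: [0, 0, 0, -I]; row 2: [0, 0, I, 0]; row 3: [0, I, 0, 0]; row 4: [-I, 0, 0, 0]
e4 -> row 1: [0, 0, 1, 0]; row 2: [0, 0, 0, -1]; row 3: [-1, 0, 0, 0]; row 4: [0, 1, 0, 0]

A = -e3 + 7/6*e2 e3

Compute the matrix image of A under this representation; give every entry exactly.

Bivector images (products of the table entries): rho(e2 e3) = rho(e2)rho(e3) = row 1: [-I, 0, 0, 0]; row 2: [0, I, 0, 0]; row 3: [0, 0, -I, 0]; row 4: [0, 0, 0, I].
M = (-1)*rho(e3) + (7/6)*rho(e2 e3), summed entrywise:
Answer: row 1: [-7*I/6, 0, 0, I]; row 2: [0, 7*I/6, -I, 0]; row 3: [0, -I, -7*I/6, 0]; row 4: [I, 0, 0, 7*I/6]


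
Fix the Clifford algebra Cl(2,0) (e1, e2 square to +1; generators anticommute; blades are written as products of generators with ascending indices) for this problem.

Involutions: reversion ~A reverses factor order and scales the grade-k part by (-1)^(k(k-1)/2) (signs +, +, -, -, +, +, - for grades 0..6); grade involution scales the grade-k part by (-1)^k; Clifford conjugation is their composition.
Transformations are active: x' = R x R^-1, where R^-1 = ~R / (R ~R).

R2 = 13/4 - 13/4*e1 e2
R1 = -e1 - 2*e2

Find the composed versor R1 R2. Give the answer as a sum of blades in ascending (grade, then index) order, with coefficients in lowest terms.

Distribute over the terms of R1 (each basis-blade product reordered to ascending indices, repeated generators contracted through their squares):
(-e1) R2 = -13/4*e1 + 13/4*e2
(-2*e2) R2 = -13/2*e1 - 13/2*e2
Summing the partial products and collecting blades:
Answer: -39/4*e1 - 13/4*e2


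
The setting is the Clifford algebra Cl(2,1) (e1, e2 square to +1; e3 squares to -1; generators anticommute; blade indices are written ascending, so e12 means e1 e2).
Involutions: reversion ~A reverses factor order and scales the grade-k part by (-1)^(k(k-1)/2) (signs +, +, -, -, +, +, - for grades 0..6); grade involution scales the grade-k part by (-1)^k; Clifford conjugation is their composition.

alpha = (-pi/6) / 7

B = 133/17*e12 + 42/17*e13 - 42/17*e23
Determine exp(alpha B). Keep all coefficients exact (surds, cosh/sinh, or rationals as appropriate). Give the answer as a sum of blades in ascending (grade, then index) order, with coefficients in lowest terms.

B^2 term by term: the squares give (133/17)^2*(e12)^2 + (42/17)^2*(e13)^2 + (-42/17)^2*(e23)^2 = 17689/289*(-1) + 1764/289*(+1) + 1764/289*(+1) = -49 (each basis 2-blade squares to minus the product of its generators' squares); cross terms between blades sharing an index anticommute and cancel. So B^2 = -49.
B^2 = -49 — B^2 < 0, so the exponential closes trigonometrically: l = 7, alpha*l = -pi/6, so exp(alpha B) = cos(-pi/6) + (sin(-pi/6)/7)*B = sqrt(3)/2 + (-1/14)*B.
Answer: sqrt(3)/2 - 19/34*e12 - 3/17*e13 + 3/17*e23


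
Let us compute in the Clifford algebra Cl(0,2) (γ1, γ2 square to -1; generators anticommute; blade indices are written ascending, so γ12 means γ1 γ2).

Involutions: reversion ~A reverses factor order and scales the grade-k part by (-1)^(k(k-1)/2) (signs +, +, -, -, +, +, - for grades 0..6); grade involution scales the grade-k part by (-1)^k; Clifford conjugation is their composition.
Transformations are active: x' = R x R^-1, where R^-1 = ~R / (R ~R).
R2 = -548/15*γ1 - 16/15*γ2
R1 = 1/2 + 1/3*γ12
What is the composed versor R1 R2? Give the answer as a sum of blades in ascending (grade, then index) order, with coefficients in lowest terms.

Distribute over the terms of R1 (each basis-blade product reordered to ascending indices, repeated generators contracted through their squares):
(1/2) R2 = -274/15*γ1 - 8/15*γ2
(1/3*γ12) R2 = 16/45*γ1 - 548/45*γ2
Summing the partial products and collecting blades:
Answer: -806/45*γ1 - 572/45*γ2


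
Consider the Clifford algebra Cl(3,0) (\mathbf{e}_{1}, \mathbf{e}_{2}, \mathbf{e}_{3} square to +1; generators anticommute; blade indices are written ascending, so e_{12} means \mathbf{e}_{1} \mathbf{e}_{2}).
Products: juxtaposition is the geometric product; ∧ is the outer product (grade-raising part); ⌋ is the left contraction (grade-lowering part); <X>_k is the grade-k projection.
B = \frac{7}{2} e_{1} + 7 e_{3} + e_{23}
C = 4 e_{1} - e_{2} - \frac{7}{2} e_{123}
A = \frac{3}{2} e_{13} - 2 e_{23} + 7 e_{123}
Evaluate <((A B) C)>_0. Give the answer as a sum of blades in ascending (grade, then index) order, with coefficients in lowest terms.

step 1: 2 + \frac{7}{2} e_{1} - 14 e_{2} - \frac{21}{4} e_{3} + \frac{95}{2} e_{12} + \frac{49}{2} e_{23} - 7 e_{123}
step 2: \frac{7}{2} + \frac{185}{4} e_{1} - 192 e_{2} + \frac{763}{4} e_{3} + \frac{567}{8} e_{12} - 35 e_{13} - \frac{91}{2} e_{23} + 91 e_{123}
step 3: \frac{7}{2}
Answer: \frac{7}{2}


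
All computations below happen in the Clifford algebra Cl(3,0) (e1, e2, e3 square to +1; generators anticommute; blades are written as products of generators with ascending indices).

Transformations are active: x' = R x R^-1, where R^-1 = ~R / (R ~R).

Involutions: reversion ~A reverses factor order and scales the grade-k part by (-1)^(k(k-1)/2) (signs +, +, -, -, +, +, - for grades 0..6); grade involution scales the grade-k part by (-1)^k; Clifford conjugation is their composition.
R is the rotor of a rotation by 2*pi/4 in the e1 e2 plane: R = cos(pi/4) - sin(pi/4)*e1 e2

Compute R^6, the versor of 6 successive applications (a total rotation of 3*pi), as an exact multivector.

Half-angle bookkeeping: 6 applications in e1 e2 add up to rotor phase 6*pi/4 = 3*pi/2, so R^6 = cos(3*pi/2) - sin(3*pi/2)*e1 e2.
cos(3*pi/2) = 0 and sin(3*pi/2) = -1, so R^6 = e1 e2. The net rotation is 1*pi (after discarding 1 full turn, each of which contributes a factor -1 to the rotor); the rotor keeps the half-angle phase exactly.
Answer: e1 e2


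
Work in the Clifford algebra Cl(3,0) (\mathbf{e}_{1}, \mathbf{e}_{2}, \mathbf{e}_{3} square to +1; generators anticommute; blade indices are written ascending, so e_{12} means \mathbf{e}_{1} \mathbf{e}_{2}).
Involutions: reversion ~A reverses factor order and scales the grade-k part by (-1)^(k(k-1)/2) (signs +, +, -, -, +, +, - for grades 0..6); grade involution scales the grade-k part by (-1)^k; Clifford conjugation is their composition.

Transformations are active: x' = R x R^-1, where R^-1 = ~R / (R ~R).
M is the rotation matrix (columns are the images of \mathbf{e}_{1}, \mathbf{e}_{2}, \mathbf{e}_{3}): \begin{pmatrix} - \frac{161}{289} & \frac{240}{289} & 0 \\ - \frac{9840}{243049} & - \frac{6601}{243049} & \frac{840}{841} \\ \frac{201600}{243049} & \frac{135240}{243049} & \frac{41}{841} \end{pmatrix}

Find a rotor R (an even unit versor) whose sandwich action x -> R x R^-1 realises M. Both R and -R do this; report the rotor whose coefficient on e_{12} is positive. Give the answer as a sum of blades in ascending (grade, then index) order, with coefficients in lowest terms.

Method: write R = a + b12*e_{12} + b13*e_{13} + b23*e_{23} with a^2 + b12^2 + b13^2 + b23^2 = 1 (so R^-1 = ~R). Expanding the columns R e_j ~R gives tr M = 4a^2 - 1 and, from the antisymmetric part, M21 - M12 = -4a*b12, M13 - M31 = 4a*b13, M32 - M23 = -4a*b23.
Here tr M = -\frac{130153}{243049}, so a^2 = (1 + tr M)/4 = \frac{28224}{243049} and a = ±\frac{168}{493}. Taking a = \frac{168}{493}: M21 - M12 = -\frac{211680}{243049}, M13 - M31 = -\frac{201600}{243049}, M32 - M23 = -\frac{107520}{243049}, giving b12 = \frac{315}{493}, b13 = -\frac{300}{493}, b23 = \frac{160}{493}, i.e. R = \frac{168}{493} + \frac{315}{493} e_{12} - \frac{300}{493} e_{13} + \frac{160}{493} e_{23}.
Its e_{12} coefficient is already positive.
Answer: \frac{168}{493} + \frac{315}{493} e_{12} - \frac{300}{493} e_{13} + \frac{160}{493} e_{23}. Note: both R and -R realise this M (trace -\frac{130153}{243049}); the covering map identifies them, and the e_{12}-coefficient sign is the tie-breaker.


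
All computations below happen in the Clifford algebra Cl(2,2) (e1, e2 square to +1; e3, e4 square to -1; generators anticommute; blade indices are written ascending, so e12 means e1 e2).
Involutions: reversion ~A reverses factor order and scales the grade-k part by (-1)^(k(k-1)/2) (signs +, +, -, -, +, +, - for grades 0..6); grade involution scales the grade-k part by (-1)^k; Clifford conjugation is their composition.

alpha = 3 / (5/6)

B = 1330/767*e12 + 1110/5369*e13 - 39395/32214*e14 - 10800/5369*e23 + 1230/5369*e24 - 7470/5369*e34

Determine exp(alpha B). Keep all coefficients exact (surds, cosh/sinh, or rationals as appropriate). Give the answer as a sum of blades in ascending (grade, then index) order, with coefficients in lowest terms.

B^2 term by term: the squares give (1330/767)^2*(e12)^2 + (1110/5369)^2*(e13)^2 + (-39395/32214)^2*(e14)^2 + (-10800/5369)^2*(e23)^2 + (1230/5369)^2*(e24)^2 + (-7470/5369)^2*(e34)^2 = 1768900/588289*(-1) + 1232100/28826161*(+1) + 1551966025/1037741796*(+1) + 116640000/28826161*(+1) + 1512900/28826161*(+1) + 55800900/28826161*(-1) = 25/36 (each basis 2-blade squares to minus the product of its generators' squares); cross terms between blades sharing an index anticommute and cancel; the commuting (index-disjoint) pairs give grade-4 terms 2*c*c'*(blade product), which cancel blade by blade — e1234: -2838600/588289 - 2730600/28826161 + 141822000/28826161 = 0 — confirming B is simple. So B^2 = 25/36.
B^2 = 25/36 — a positive square means the series sums to a boost: l = 5/6, alpha*l = 3, so exp(alpha B) = cosh(3) + (sinh(3)/(5/6))*B = cosh(3) + (6*sinh(3)/5)*B.
Answer: cosh(3) + 1596*sinh(3)/767*e12 + 1332*sinh(3)/5369*e13 - 7879*sinh(3)/5369*e14 - 12960*sinh(3)/5369*e23 + 1476*sinh(3)/5369*e24 - 8964*sinh(3)/5369*e34


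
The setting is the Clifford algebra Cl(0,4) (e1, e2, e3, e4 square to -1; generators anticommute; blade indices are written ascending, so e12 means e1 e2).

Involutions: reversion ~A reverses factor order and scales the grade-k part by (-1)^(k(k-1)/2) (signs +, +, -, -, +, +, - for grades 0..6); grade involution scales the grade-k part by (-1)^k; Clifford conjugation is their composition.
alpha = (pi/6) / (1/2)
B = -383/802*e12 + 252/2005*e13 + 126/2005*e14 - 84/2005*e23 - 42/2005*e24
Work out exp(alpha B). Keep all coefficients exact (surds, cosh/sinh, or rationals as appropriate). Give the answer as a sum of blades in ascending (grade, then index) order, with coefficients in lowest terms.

B^2 term by term: the squares give (-383/802)^2*(e12)^2 + (252/2005)^2*(e13)^2 + (126/2005)^2*(e14)^2 + (-84/2005)^2*(e23)^2 + (-42/2005)^2*(e24)^2 = 146689/643204*(-1) + 63504/4020025*(-1) + 15876/4020025*(-1) + 7056/4020025*(-1) + 1764/4020025*(-1) = -1/4 (each basis 2-blade squares to minus the product of its generators' squares); cross terms between blades sharing an index anticommute and cancel; the commuting (index-disjoint) pairs give grade-4 terms 2*c*c'*(blade product), which cancel blade by blade — e1234: 21168/4020025 - 21168/4020025 = 0 — confirming B is simple. So B^2 = -1/4.
B^2 = -1/4 — the negative square puts this in the circular regime; l = 1/2, alpha*l = pi/6, so exp(alpha B) = cos(pi/6) + (sin(pi/6)/(1/2))*B = sqrt(3)/2 + (1)*B.
Answer: sqrt(3)/2 - 383/802*e12 + 252/2005*e13 + 126/2005*e14 - 84/2005*e23 - 42/2005*e24


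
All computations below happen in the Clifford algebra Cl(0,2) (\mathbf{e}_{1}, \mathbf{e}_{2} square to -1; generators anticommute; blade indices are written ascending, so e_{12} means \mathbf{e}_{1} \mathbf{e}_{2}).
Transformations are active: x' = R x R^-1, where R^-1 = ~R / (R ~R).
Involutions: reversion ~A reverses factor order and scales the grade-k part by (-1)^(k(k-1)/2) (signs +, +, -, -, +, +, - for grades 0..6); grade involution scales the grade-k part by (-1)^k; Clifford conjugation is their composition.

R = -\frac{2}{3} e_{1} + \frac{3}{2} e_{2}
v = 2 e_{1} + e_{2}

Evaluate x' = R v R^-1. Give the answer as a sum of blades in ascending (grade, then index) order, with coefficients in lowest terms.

~R = -\frac{2}{3} e_{1} + \frac{3}{2} e_{2}, and R ~R = -\frac{97}{36}, so R^-1 = ~R / (-\frac{97}{36}).
R v = -\frac{1}{6} - \frac{11}{3} e_{12}
Answer: -\frac{202}{97} e_{1} - \frac{79}{97} e_{2}


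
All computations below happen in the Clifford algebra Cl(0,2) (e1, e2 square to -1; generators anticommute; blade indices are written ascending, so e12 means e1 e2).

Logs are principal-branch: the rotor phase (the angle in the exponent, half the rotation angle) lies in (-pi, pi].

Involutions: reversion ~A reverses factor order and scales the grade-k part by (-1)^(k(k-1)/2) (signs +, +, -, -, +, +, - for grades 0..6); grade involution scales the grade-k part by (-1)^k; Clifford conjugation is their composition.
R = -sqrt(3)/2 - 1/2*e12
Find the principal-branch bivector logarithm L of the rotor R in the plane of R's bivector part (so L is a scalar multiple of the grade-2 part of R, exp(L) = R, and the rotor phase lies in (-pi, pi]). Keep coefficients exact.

The scalar part of R is -sqrt(3)/2, and that scalar determines the rotor phase on the principal branch; recovering the unit plane as bivector-part over sine of the phase gives L = phase * plane.
Concretely: cos(phase) = -sqrt(3)/2 gives phase = ±5*pi/6, and since phase/sin(phase) is even the sign is immaterial: L = (phase/sin(phase)) * <R>_2 = (5*pi/3) * <R>_2.
Answer: -5*pi/6*e12


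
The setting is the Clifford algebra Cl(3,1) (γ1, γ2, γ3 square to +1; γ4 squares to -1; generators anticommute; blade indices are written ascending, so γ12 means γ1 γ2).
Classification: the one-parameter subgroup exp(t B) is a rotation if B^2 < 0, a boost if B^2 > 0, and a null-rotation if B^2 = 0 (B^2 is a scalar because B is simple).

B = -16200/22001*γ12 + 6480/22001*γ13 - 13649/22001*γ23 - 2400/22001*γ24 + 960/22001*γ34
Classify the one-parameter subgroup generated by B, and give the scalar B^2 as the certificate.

B^2 term by term: the squares give (-16200/22001)^2*(γ12)^2 + (6480/22001)^2*(γ13)^2 + (-13649/22001)^2*(γ23)^2 + (-2400/22001)^2*(γ24)^2 + (960/22001)^2*(γ34)^2 = 262440000/484044001*(-1) + 41990400/484044001*(-1) + 186295201/484044001*(-1) + 5760000/484044001*(+1) + 921600/484044001*(+1) = -1 (each basis 2-blade squares to minus the product of its generators' squares); cross terms between blades sharing an index anticommute and cancel; the commuting (index-disjoint) pairs give grade-4 terms 2*c*c'*(blade product), which cancel blade by blade — γ1234: -31104000/484044001 + 31104000/484044001 = 0 — confirming B is simple. So B^2 = -1.
Answer: rotation, certificate B^2 = -1. The invariant at work: B^2 = -1 is unchanged by conjugation, hence its sign classifies the subgroup whatever basis B is written in.


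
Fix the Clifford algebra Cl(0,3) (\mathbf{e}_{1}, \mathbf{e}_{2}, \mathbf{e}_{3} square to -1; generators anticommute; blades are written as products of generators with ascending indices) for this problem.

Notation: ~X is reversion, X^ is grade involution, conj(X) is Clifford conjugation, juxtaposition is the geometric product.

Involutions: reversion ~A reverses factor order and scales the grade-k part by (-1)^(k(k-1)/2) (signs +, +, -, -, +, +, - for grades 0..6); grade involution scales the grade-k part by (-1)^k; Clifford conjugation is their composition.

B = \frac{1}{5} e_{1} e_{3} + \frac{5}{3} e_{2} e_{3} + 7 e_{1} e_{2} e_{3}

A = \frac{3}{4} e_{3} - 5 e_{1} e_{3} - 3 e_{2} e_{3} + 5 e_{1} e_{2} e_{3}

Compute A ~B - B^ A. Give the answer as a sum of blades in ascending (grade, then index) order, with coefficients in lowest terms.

first term: -41 - \frac{769}{60} e_{1} + \frac{131}{4} e_{2} + \frac{779}{60} e_{1} e_{2}
second term: -29 - \frac{1769}{60} e_{1} + \frac{139}{4} e_{2} + \frac{779}{60} e_{1} e_{2}
Answer: -12 + \frac{50}{3} e_{1} - 2 e_{2}


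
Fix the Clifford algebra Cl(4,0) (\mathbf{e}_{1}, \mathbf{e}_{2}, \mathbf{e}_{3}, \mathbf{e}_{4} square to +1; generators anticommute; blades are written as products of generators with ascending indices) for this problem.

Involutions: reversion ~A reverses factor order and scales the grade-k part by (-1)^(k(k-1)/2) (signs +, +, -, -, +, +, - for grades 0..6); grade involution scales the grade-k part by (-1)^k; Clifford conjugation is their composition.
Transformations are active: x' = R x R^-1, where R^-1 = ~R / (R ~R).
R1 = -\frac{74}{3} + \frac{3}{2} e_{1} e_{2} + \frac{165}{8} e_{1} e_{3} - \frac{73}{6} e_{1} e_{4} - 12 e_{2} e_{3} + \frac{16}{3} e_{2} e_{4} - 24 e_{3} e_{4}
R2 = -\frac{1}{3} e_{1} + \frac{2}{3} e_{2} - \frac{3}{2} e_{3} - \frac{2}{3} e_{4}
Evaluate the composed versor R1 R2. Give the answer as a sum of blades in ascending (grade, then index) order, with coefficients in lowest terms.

Distribute over the terms of R2 (each basis-blade product reordered to ascending indices, repeated generators contracted through their squares):
R1 (-\frac{1}{3} e_{1}) = \frac{74}{9} e_{1} + \frac{1}{2} e_{2} + \frac{55}{8} e_{3} - \frac{73}{18} e_{4} + 4 e_{1} e_{2} e_{3} - \frac{16}{9} e_{1} e_{2} e_{4} + 8 e_{1} e_{3} e_{4}
R1 (\frac{2}{3} e_{2}) = e_{1} - \frac{148}{9} e_{2} + 8 e_{3} - \frac{32}{9} e_{4} - \frac{55}{4} e_{1} e_{2} e_{3} + \frac{73}{9} e_{1} e_{2} e_{4} - 16 e_{2} e_{3} e_{4}
R1 (-\frac{3}{2} e_{3}) = -\frac{495}{16} e_{1} + 18 e_{2} + 37 e_{3} - 36 e_{4} - \frac{9}{4} e_{1} e_{2} e_{3} - \frac{73}{4} e_{1} e_{3} e_{4} + 8 e_{2} e_{3} e_{4}
R1 (-\frac{2}{3} e_{4}) = \frac{73}{9} e_{1} - \frac{32}{9} e_{2} + 16 e_{3} + \frac{148}{9} e_{4} - e_{1} e_{2} e_{4} - \frac{55}{4} e_{1} e_{3} e_{4} + 8 e_{2} e_{3} e_{4}
Summing the partial products and collecting blades:
Answer: -\frac{653}{48} e_{1} - \frac{3}{2} e_{2} + \frac{543}{8} e_{3} - \frac{163}{6} e_{4} - 12 e_{1} e_{2} e_{3} + \frac{16}{3} e_{1} e_{2} e_{4} - 24 e_{1} e_{3} e_{4}


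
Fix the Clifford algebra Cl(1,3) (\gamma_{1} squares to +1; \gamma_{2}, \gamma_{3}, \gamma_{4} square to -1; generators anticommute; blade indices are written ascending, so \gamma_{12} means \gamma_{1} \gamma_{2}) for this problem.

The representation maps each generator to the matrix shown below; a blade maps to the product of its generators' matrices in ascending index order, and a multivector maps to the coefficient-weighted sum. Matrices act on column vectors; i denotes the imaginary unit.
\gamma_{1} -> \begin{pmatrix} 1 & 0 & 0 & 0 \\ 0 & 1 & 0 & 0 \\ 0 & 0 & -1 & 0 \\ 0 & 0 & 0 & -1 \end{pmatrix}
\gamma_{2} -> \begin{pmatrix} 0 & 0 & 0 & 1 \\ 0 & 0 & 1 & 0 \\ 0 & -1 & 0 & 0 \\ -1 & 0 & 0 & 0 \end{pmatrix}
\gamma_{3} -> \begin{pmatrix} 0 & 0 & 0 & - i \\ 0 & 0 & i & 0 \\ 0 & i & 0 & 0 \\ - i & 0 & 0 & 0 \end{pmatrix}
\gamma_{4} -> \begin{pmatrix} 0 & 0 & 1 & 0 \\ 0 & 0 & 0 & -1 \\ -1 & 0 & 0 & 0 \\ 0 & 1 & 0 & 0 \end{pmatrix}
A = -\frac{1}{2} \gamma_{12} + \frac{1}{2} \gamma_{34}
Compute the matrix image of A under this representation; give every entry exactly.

Bivector images (products of the table entries): rho(\gamma_{12}) = rho(\gamma_{1})rho(\gamma_{2}) = \begin{pmatrix} 0 & 0 & 0 & 1 \\ 0 & 0 & 1 & 0 \\ 0 & 1 & 0 & 0 \\ 1 & 0 & 0 & 0 \end{pmatrix}; rho(\gamma_{34}) = rho(\gamma_{3})rho(\gamma_{4}) = \begin{pmatrix} 0 & - i & 0 & 0 \\ - i & 0 & 0 & 0 \\ 0 & 0 & 0 & - i \\ 0 & 0 & - i & 0 \end{pmatrix}.
M = (-\frac{1}{2})*rho(\gamma_{12}) + (\frac{1}{2})*rho(\gamma_{34}), summed entrywise:
Answer: \begin{pmatrix} 0 & - \frac{i}{2} & 0 & - \frac{1}{2} \\ - \frac{i}{2} & 0 & - \frac{1}{2} & 0 \\ 0 & - \frac{1}{2} & 0 & - \frac{i}{2} \\ - \frac{1}{2} & 0 & - \frac{i}{2} & 0 \end{pmatrix}


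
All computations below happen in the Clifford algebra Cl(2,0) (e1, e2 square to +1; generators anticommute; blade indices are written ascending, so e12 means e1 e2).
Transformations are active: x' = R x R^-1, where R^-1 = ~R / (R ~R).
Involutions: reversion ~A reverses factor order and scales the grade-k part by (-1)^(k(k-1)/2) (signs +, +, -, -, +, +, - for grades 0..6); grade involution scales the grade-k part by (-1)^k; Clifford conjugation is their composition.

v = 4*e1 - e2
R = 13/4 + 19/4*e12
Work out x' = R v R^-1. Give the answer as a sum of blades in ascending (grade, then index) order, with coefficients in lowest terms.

~R = 13/4 - 19/4*e12, and R ~R = 265/8, so R^-1 = ~R / (265/8).
R v = 33/4*e1 - 89/4*e2
Answer: -631/265*e1 - 892/265*e2


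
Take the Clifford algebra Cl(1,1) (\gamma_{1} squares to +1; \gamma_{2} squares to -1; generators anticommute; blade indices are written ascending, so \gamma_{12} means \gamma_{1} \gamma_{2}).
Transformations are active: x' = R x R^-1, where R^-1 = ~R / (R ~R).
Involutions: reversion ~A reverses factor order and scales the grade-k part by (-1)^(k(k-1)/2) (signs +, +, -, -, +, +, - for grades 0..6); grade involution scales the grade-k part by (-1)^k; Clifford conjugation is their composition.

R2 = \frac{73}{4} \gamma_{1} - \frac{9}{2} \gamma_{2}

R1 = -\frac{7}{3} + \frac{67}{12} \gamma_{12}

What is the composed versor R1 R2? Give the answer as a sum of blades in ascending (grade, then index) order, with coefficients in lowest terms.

Distribute over the terms of R1 (each basis-blade product reordered to ascending indices, repeated generators contracted through their squares):
(-\frac{7}{3}) R2 = -\frac{511}{12} \gamma_{1} + \frac{21}{2} \gamma_{2}
(\frac{67}{12} \gamma_{12}) R2 = \frac{201}{8} \gamma_{1} - \frac{4891}{48} \gamma_{2}
Summing the partial products and collecting blades:
Answer: -\frac{419}{24} \gamma_{1} - \frac{4387}{48} \gamma_{2}


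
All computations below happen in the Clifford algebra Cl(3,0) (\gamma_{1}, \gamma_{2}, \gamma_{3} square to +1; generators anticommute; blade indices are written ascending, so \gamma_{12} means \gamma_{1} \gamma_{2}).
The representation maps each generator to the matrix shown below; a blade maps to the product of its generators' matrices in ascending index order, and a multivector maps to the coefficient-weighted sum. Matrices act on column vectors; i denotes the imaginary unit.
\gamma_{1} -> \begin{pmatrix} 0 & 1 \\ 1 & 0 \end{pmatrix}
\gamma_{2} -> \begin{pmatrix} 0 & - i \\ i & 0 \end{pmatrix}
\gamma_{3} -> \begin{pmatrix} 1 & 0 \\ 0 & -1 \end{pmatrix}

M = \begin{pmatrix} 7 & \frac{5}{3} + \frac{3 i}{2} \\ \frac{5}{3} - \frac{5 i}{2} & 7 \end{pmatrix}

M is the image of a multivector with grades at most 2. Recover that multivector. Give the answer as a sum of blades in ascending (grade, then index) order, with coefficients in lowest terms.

Method: 1, rho(\gamma_{1}), rho(\gamma_{2}), rho(\gamma_{3}) form a trace-orthogonal basis of the 2x2 complex matrices (tr(X Y) = 2 if X = Y, else 0), so M = m0*1 + m1*rho(\gamma_{1}) + m2*rho(\gamma_{2}) + m3*rho(\gamma_{3}) with m0 = tr(M)/2 = 7, m1 = tr(M rho(\gamma_{1}))/2 = \frac{5}{3} - \frac{i}{2}, m2 = tr(M rho(\gamma_{2}))/2 = -2, m3 = tr(M rho(\gamma_{3}))/2 = 0.
Multiplying table entries, the bivector images are rho(\gamma_{12}) = i*rho(\gamma_{3}), rho(\gamma_{13}) = -i*rho(\gamma_{2}), rho(\gamma_{23}) = i*rho(\gamma_{1}); with real blade coefficients the real parts of m0..m3 are the coefficients of 1, \gamma_{1}, \gamma_{2}, \gamma_{3} and the imaginary parts give the bivectors (\gamma_{23}: Im m1, \gamma_{13}: -Im m2, \gamma_{12}: Im m3).
Answer: 7 + \frac{5}{3} \gamma_{1} - 2 \gamma_{2} - \frac{1}{2} \gamma_{23}


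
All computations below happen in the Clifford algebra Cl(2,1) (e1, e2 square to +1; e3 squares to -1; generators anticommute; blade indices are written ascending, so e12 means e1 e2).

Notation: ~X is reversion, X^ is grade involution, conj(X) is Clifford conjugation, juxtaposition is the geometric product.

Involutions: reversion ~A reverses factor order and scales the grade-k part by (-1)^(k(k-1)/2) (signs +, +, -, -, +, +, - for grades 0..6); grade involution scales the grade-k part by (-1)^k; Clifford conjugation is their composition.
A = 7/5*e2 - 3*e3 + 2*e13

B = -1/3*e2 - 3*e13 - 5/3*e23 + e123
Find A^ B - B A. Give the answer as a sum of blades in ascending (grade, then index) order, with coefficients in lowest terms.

first term: -83/15 - 9*e1 - 7*e2 + 7/3*e3 - 19/3*e12 + 7/5*e13 + e23 - 53/15*e123
second term: -97/15 - 9*e1 - 7*e2 + 7/3*e3 + 19/3*e12 - 7/5*e13 + e23 + 73/15*e123
Answer: 14/15 - 38/3*e12 + 14/5*e13 - 42/5*e123


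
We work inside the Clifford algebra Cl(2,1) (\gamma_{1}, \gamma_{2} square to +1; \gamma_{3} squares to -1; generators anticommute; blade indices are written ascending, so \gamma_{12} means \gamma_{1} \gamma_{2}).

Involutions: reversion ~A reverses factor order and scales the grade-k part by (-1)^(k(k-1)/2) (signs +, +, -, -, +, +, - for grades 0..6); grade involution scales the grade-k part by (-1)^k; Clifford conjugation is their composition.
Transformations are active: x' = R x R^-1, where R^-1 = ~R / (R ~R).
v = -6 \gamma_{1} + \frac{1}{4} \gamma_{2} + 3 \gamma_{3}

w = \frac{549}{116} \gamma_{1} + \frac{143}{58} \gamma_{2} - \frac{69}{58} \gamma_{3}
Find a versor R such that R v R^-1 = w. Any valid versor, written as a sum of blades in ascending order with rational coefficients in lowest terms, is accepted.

Sketch: the shared square \frac{433}{16} makes R = v + w = -\frac{147}{116} \gamma_{1} + \frac{315}{116} \gamma_{2} + \frac{105}{58} \gamma_{3} the natural versor; its sandwich fixes that direction, negates (v - w)/2, and sends v to w.
Answer: -\frac{147}{116} \gamma_{1} + \frac{315}{116} \gamma_{2} + \frac{105}{58} \gamma_{3}
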